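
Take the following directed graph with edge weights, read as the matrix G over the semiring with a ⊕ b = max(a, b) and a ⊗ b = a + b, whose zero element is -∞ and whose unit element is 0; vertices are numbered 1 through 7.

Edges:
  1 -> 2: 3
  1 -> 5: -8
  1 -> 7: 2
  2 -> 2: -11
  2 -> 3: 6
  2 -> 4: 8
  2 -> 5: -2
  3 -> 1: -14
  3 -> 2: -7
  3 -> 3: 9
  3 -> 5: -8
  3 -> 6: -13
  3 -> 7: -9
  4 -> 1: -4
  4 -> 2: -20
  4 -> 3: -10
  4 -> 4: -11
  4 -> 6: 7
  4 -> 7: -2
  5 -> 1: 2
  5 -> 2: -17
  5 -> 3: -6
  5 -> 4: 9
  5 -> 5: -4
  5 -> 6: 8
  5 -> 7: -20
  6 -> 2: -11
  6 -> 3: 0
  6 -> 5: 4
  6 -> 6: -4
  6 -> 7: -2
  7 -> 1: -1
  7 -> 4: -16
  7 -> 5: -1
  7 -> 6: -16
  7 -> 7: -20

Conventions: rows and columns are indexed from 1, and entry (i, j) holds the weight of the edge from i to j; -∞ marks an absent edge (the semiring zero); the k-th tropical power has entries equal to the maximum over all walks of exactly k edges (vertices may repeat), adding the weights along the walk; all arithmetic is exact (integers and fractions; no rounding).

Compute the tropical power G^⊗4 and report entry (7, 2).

G^⊗2:
  [1, -8, 9, 11, 1, 0, -18]
  [4, -1, 15, 7, -2, 15, 6]
  [-5, 2, 18, 1, 1, 0, 0]
  [-3, -1, 7, -12, 11, 3, 5]
  [5, 5, 8, 5, 12, 16, 7]
  [6, -7, 9, 13, 0, 12, -6]
  [1, 2, -7, 8, -5, 7, 1]
G^⊗3:
  [7, 4, 18, 10, 4, 18, 9]
  [5, 8, 24, 7, 19, 14, 13]
  [4, 11, 27, 10, 10, 9, 9]
  [13, 0, 16, 20, 7, 19, 1]
  [14, 8, 17, 21, 20, 20, 14]
  [9, 9, 18, 9, 16, 20, 11]
  [4, 4, 8, 10, 11, 15, 6]
G^⊗4:
  [8, 11, 27, 13, 22, 17, 16]
  [21, 17, 33, 28, 18, 27, 15]
  [13, 20, 36, 19, 19, 18, 18]
  [16, 16, 25, 16, 23, 27, 18]
  [22, 17, 26, 29, 24, 28, 19]
  [18, 12, 27, 25, 24, 24, 18]
  [13, 7, 17, 20, 19, 19, 13]
Key observation: the optimum is the walk 7->5->4->1->2, with weight (-1) + 9 + (-4) + 3 = 7.
Optimal value attained by: walk 7->5->4->1->2.
Answer: (G^⊗4)[7][2] = 7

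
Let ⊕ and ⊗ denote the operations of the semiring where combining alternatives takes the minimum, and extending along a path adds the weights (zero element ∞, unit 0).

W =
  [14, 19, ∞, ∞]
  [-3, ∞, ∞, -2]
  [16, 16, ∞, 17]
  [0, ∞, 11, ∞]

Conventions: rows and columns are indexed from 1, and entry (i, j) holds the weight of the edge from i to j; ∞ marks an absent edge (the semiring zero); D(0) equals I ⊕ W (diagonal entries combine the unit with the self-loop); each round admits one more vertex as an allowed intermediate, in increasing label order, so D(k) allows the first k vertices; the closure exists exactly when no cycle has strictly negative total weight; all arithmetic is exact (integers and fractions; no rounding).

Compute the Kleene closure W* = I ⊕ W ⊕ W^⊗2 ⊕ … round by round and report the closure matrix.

D(0):
  [0, 19, ∞, ∞]
  [-3, 0, ∞, -2]
  [16, 16, 0, 17]
  [0, ∞, 11, 0]
D(1):
  [0, 19, ∞, ∞]
  [-3, 0, ∞, -2]
  [16, 16, 0, 17]
  [0, 19, 11, 0]
D(2):
  [0, 19, ∞, 17]
  [-3, 0, ∞, -2]
  [13, 16, 0, 14]
  [0, 19, 11, 0]
D(3):
  [0, 19, ∞, 17]
  [-3, 0, ∞, -2]
  [13, 16, 0, 14]
  [0, 19, 11, 0]
D(4):
  [0, 19, 28, 17]
  [-3, 0, 9, -2]
  [13, 16, 0, 14]
  [0, 19, 11, 0]
Answer: W* = [[0, 19, 28, 17], [-3, 0, 9, -2], [13, 16, 0, 14], [0, 19, 11, 0]]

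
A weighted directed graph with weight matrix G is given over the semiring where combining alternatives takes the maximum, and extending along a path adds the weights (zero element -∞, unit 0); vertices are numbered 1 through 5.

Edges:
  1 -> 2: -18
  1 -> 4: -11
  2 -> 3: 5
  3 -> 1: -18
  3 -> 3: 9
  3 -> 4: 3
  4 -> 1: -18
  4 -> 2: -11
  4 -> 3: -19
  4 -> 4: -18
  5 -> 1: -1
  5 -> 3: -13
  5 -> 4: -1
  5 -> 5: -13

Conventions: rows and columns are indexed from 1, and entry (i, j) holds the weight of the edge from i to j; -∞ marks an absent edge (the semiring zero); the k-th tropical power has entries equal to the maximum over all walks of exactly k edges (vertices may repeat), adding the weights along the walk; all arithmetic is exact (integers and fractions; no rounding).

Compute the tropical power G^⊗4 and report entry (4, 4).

G^⊗2:
  [-29, -22, -13, -29, -∞]
  [-13, -∞, 14, 8, -∞]
  [-9, -8, 18, 12, -∞]
  [-36, -29, -6, -16, -∞]
  [-14, -12, -4, -10, -26]
G^⊗3:
  [-31, -40, -4, -10, -∞]
  [-4, -3, 23, 17, -∞]
  [0, 1, 27, 21, -∞]
  [-24, -27, 3, -3, -∞]
  [-22, -21, 5, -1, -39]
G^⊗4:
  [-22, -21, 5, -1, -∞]
  [5, 6, 32, 26, -∞]
  [9, 10, 36, 30, -∞]
  [-15, -14, 12, 6, -∞]
  [-13, -12, 14, 8, -52]
Key observation: the optimum is the walk 4->2->3->3->4, with weight (-11) + 5 + 9 + 3 = 6.
Optimal value attained by: walk 4->2->3->3->4.
Answer: (G^⊗4)[4][4] = 6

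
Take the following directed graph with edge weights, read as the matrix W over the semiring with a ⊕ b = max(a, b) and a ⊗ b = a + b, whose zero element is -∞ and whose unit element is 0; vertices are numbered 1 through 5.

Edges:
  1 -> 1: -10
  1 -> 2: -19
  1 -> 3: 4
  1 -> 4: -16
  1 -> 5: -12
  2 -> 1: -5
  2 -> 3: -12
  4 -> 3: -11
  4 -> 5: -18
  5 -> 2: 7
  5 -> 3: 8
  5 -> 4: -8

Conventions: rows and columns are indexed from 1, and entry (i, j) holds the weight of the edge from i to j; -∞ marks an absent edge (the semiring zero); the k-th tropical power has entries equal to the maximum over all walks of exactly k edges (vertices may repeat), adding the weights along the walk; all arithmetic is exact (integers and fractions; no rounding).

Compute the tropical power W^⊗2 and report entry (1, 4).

W^⊗2:
  [-20, -5, -4, -20, -22]
  [-15, -24, -1, -21, -17]
  [-∞, -∞, -∞, -∞, -∞]
  [-∞, -11, -10, -26, -∞]
  [2, -∞, -5, -∞, -26]
Key observation: the optimum is the walk 1->5->4, with weight (-12) + (-8) = -20.
Optimal value attained by: walk 1->5->4.
Answer: (W^⊗2)[1][4] = -20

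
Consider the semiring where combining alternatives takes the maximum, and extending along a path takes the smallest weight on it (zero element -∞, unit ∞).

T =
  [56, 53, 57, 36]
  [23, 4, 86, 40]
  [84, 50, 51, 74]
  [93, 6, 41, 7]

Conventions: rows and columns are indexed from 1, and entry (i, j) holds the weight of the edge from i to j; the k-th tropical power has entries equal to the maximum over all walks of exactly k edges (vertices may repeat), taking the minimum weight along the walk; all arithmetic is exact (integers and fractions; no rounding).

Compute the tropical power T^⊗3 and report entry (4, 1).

T^⊗2:
  [57, 53, 56, 57]
  [84, 50, 51, 74]
  [74, 53, 57, 51]
  [56, 53, 57, 41]
T^⊗3:
  [57, 53, 57, 56]
  [74, 53, 57, 51]
  [57, 53, 57, 57]
  [57, 53, 56, 57]
Key observation: the optimum is the walk 4->1->3->1, with weight 93 min 57 min 84 = 57.
Optimal value attained by: walk 4->1->3->1.
Answer: (T^⊗3)[4][1] = 57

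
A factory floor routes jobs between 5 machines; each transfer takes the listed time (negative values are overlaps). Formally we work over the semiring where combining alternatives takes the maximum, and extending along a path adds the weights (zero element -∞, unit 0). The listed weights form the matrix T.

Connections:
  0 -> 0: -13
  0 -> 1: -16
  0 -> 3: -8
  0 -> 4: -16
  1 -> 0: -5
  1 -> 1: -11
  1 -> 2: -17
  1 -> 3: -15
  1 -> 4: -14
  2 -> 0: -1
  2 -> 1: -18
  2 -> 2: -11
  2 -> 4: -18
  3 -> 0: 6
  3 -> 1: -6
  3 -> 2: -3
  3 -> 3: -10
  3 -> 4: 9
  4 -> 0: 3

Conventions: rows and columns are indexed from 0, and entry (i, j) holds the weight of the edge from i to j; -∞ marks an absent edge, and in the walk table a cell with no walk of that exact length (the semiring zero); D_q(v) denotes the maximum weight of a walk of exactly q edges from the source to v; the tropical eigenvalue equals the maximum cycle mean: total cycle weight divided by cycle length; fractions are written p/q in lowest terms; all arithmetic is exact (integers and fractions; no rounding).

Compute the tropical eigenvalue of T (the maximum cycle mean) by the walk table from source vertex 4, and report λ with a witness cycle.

q=0: [-∞, -∞, -∞, -∞, 0]
q=1: [3, -∞, -∞, -∞, -∞]
q=2: [-10, -13, -∞, -5, -13]
q=3: [1, -11, -8, -15, 4]
q=4: [7, -15, -18, -7, -6]
q=5: [-1, -9, -10, -1, 2]
Optimal cycle mean attained by: cycle 0->3->4->0, total (-8) + 9 + 3, length 3.
Answer: λ = 4/3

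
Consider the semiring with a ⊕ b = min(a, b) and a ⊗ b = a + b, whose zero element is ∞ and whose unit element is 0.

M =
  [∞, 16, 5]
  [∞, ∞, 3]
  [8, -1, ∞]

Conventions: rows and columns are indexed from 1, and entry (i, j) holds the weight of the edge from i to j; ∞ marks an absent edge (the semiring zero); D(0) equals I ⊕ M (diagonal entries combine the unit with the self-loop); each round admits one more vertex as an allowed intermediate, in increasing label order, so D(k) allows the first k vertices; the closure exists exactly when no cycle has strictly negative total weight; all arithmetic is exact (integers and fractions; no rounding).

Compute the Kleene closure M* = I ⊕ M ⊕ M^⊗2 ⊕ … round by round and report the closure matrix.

D(0):
  [0, 16, 5]
  [∞, 0, 3]
  [8, -1, 0]
D(1):
  [0, 16, 5]
  [∞, 0, 3]
  [8, -1, 0]
D(2):
  [0, 16, 5]
  [∞, 0, 3]
  [8, -1, 0]
D(3):
  [0, 4, 5]
  [11, 0, 3]
  [8, -1, 0]
Answer: M* = [[0, 4, 5], [11, 0, 3], [8, -1, 0]]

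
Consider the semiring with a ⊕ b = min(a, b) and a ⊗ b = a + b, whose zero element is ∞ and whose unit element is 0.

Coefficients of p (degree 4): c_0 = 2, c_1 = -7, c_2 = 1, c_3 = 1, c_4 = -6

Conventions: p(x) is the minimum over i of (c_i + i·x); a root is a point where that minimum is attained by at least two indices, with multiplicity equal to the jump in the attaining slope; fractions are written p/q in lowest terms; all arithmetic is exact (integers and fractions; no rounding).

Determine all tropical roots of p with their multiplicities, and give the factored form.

hull edge (i=0, c=2) to (i=1, c=-7): slope -9, span 1
hull edge (i=1, c=-7) to (i=4, c=-6): slope 1/3, span 3
Factored form: p(x) = -6 ⊗ (x ⊕ (-1/3)) ⊗ (x ⊕ (-1/3)) ⊗ (x ⊕ (-1/3)) ⊗ (x ⊕ 9)
Answer: roots = -1/3 (mult 3), 9 (mult 1)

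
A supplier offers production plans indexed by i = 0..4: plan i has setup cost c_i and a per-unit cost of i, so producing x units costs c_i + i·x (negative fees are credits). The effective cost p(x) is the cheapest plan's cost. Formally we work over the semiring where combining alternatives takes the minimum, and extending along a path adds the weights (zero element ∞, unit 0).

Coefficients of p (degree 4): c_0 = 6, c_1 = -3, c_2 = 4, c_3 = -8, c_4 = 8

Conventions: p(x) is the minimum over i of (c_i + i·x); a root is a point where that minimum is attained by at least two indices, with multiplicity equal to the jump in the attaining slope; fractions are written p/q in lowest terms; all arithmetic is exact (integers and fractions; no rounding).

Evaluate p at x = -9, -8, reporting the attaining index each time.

p(-9) = min(6+0·(-9)=6, -3+1·(-9)=-12, 4+2·(-9)=-14, -8+3·(-9)=-35, 8+4·(-9)=-28) = -35 (attained by i=3)
p(-8) = min(6+0·(-8)=6, -3+1·(-8)=-11, 4+2·(-8)=-12, -8+3·(-8)=-32, 8+4·(-8)=-24) = -32 (attained by i=3)
Answer: p(-9) = -35; p(-8) = -32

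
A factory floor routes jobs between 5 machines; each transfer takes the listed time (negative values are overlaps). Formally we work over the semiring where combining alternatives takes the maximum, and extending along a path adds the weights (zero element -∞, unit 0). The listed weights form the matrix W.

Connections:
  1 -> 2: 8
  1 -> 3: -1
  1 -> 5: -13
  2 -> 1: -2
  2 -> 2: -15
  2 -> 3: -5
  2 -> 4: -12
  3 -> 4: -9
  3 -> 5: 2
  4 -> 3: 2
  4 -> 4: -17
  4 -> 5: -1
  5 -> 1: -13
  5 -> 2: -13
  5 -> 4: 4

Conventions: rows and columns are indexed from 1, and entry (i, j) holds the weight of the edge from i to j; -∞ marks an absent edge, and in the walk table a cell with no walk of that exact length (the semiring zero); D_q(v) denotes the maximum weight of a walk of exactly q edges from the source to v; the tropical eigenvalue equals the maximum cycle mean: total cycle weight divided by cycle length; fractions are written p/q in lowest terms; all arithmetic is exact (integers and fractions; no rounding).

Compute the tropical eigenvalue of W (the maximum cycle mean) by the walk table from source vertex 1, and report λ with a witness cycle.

q=0: [0, -∞, -∞, -∞, -∞]
q=1: [-∞, 8, -1, -∞, -13]
q=2: [6, -7, 3, -4, 1]
q=3: [-9, 14, 5, 5, 5]
q=4: [12, -1, 9, 9, 7]
q=5: [-3, 20, 11, 11, 11]
Optimal cycle mean attained by: cycle 1->2->1, total 8 + (-2), length 2.
Answer: λ = 3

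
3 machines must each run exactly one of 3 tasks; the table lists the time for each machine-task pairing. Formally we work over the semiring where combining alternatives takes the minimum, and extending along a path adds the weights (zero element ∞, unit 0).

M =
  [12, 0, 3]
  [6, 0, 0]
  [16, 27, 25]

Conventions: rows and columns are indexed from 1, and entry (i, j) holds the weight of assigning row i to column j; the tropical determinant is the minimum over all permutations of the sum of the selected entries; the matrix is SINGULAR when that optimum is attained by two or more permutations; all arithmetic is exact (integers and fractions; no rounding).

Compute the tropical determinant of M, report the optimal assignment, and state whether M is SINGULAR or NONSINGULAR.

σ = (1, 2, 3): 12 + 0 + 25 = 37
σ = (1, 3, 2): 12 + 0 + 27 = 39
σ = (2, 1, 3): 0 + 6 + 25 = 31
σ = (2, 3, 1): 0 + 0 + 16 = 16
σ = (3, 1, 2): 3 + 6 + 27 = 36
σ = (3, 2, 1): 3 + 0 + 16 = 19
Optimal value attained by: σ = (2, 3, 1).
Answer: det⊕(M) = 16; verdict: NONSINGULAR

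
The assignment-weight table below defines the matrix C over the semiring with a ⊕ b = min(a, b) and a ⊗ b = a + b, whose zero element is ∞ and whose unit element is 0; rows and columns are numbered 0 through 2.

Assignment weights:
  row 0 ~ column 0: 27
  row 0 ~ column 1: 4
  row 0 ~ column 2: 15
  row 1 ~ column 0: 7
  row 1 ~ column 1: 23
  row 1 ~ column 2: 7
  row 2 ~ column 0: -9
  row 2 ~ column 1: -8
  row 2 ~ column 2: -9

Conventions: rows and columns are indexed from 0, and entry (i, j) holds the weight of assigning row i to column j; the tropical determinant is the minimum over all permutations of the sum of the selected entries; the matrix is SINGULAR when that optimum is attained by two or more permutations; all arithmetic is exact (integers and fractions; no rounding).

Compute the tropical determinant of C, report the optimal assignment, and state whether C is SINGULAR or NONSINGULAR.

σ = (0, 1, 2): 27 + 23 + (-9) = 41
σ = (0, 2, 1): 27 + 7 + (-8) = 26
σ = (1, 0, 2): 4 + 7 + (-9) = 2
σ = (1, 2, 0): 4 + 7 + (-9) = 2
σ = (2, 0, 1): 15 + 7 + (-8) = 14
σ = (2, 1, 0): 15 + 23 + (-9) = 29
Optimal value attained by: σ = (1, 0, 2).
Answer: det⊕(C) = 2; verdict: SINGULAR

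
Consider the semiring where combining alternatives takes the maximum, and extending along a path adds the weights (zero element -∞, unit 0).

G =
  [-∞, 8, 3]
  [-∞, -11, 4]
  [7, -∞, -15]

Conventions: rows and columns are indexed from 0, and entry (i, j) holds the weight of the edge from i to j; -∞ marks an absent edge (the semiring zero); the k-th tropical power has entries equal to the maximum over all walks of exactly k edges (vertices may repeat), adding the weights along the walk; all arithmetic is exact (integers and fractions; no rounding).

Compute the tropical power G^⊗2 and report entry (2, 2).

G^⊗2:
  [10, -3, 12]
  [11, -22, -7]
  [-8, 15, 10]
Key observation: the optimum is the walk 2->0->2, with weight 7 + 3 = 10.
Optimal value attained by: walk 2->0->2.
Answer: (G^⊗2)[2][2] = 10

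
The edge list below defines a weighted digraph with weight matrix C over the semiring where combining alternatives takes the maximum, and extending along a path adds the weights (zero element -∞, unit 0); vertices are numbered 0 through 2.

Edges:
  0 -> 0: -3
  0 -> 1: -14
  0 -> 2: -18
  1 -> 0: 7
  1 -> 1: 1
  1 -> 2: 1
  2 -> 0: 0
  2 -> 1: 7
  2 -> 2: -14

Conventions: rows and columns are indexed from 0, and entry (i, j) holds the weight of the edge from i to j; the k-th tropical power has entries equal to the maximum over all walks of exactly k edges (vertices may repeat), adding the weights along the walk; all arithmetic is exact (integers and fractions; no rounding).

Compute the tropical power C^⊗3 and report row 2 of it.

C^⊗2:
  [-6, -11, -13]
  [8, 8, 2]
  [14, 8, 8]
C^⊗3:
  [-4, -6, -10]
  [15, 9, 9]
  [15, 15, 9]
Answer: row 2 of C^⊗3 = [15, 15, 9]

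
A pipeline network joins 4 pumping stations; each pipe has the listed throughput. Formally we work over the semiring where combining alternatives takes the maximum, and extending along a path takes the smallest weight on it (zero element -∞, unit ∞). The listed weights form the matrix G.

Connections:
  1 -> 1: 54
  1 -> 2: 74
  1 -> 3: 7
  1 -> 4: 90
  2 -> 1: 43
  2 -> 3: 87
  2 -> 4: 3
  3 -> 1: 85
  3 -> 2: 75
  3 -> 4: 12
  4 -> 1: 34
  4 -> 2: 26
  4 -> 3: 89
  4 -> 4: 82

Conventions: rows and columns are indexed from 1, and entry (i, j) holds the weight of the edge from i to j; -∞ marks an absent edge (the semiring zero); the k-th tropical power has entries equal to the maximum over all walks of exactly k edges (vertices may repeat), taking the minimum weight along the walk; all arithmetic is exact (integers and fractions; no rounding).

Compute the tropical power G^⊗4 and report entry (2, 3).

G^⊗2:
  [54, 54, 89, 82]
  [85, 75, 7, 43]
  [54, 74, 75, 85]
  [85, 75, 82, 82]
G^⊗3:
  [85, 75, 82, 82]
  [54, 74, 75, 85]
  [75, 75, 85, 82]
  [82, 75, 82, 85]
G^⊗4:
  [82, 75, 82, 85]
  [75, 75, 85, 82]
  [85, 75, 82, 82]
  [82, 75, 85, 82]
Key observation: the optimum is the walk 2->3->1->4->3, with weight 87 min 85 min 90 min 89 = 85.
Optimal value attained by: walk 2->3->1->4->3.
Answer: (G^⊗4)[2][3] = 85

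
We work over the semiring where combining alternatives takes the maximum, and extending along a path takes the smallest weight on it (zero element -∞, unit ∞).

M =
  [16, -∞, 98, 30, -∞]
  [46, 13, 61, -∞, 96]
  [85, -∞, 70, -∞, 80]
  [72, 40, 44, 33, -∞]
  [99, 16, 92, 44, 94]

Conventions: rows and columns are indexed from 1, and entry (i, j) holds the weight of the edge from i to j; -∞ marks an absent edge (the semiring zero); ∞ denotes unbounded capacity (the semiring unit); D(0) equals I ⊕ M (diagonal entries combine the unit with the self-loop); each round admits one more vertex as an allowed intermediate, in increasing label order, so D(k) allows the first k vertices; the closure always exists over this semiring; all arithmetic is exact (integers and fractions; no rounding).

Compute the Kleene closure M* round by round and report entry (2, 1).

D(0):
  [∞, -∞, 98, 30, -∞]
  [46, ∞, 61, -∞, 96]
  [85, -∞, ∞, -∞, 80]
  [72, 40, 44, ∞, -∞]
  [99, 16, 92, 44, ∞]
D(1):
  [∞, -∞, 98, 30, -∞]
  [46, ∞, 61, 30, 96]
  [85, -∞, ∞, 30, 80]
  [72, 40, 72, ∞, -∞]
  [99, 16, 98, 44, ∞]
D(2):
  [∞, -∞, 98, 30, -∞]
  [46, ∞, 61, 30, 96]
  [85, -∞, ∞, 30, 80]
  [72, 40, 72, ∞, 40]
  [99, 16, 98, 44, ∞]
D(3):
  [∞, -∞, 98, 30, 80]
  [61, ∞, 61, 30, 96]
  [85, -∞, ∞, 30, 80]
  [72, 40, 72, ∞, 72]
  [99, 16, 98, 44, ∞]
D(4):
  [∞, 30, 98, 30, 80]
  [61, ∞, 61, 30, 96]
  [85, 30, ∞, 30, 80]
  [72, 40, 72, ∞, 72]
  [99, 40, 98, 44, ∞]
D(5):
  [∞, 40, 98, 44, 80]
  [96, ∞, 96, 44, 96]
  [85, 40, ∞, 44, 80]
  [72, 40, 72, ∞, 72]
  [99, 40, 98, 44, ∞]
Answer: M*[2][1] = 96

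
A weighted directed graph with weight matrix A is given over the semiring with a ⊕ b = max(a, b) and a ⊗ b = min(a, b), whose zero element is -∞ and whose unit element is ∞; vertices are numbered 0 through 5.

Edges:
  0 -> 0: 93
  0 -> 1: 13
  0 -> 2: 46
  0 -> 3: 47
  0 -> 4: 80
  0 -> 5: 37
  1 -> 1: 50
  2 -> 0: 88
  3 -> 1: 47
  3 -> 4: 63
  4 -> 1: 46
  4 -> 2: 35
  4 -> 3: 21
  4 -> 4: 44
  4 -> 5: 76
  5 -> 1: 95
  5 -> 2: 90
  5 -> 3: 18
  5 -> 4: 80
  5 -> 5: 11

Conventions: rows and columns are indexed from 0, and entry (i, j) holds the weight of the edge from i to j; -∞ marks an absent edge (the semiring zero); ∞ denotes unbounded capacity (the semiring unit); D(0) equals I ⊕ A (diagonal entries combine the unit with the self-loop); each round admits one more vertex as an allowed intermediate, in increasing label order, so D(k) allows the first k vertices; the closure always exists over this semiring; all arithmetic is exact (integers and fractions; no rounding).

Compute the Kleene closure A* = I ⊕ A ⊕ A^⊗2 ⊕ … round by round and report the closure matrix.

D(0):
  [∞, 13, 46, 47, 80, 37]
  [-∞, ∞, -∞, -∞, -∞, -∞]
  [88, -∞, ∞, -∞, -∞, -∞]
  [-∞, 47, -∞, ∞, 63, -∞]
  [-∞, 46, 35, 21, ∞, 76]
  [-∞, 95, 90, 18, 80, ∞]
D(1):
  [∞, 13, 46, 47, 80, 37]
  [-∞, ∞, -∞, -∞, -∞, -∞]
  [88, 13, ∞, 47, 80, 37]
  [-∞, 47, -∞, ∞, 63, -∞]
  [-∞, 46, 35, 21, ∞, 76]
  [-∞, 95, 90, 18, 80, ∞]
D(2):
  [∞, 13, 46, 47, 80, 37]
  [-∞, ∞, -∞, -∞, -∞, -∞]
  [88, 13, ∞, 47, 80, 37]
  [-∞, 47, -∞, ∞, 63, -∞]
  [-∞, 46, 35, 21, ∞, 76]
  [-∞, 95, 90, 18, 80, ∞]
D(3):
  [∞, 13, 46, 47, 80, 37]
  [-∞, ∞, -∞, -∞, -∞, -∞]
  [88, 13, ∞, 47, 80, 37]
  [-∞, 47, -∞, ∞, 63, -∞]
  [35, 46, 35, 35, ∞, 76]
  [88, 95, 90, 47, 80, ∞]
D(4):
  [∞, 47, 46, 47, 80, 37]
  [-∞, ∞, -∞, -∞, -∞, -∞]
  [88, 47, ∞, 47, 80, 37]
  [-∞, 47, -∞, ∞, 63, -∞]
  [35, 46, 35, 35, ∞, 76]
  [88, 95, 90, 47, 80, ∞]
D(5):
  [∞, 47, 46, 47, 80, 76]
  [-∞, ∞, -∞, -∞, -∞, -∞]
  [88, 47, ∞, 47, 80, 76]
  [35, 47, 35, ∞, 63, 63]
  [35, 46, 35, 35, ∞, 76]
  [88, 95, 90, 47, 80, ∞]
D(6):
  [∞, 76, 76, 47, 80, 76]
  [-∞, ∞, -∞, -∞, -∞, -∞]
  [88, 76, ∞, 47, 80, 76]
  [63, 63, 63, ∞, 63, 63]
  [76, 76, 76, 47, ∞, 76]
  [88, 95, 90, 47, 80, ∞]
Answer: A* = [[∞, 76, 76, 47, 80, 76], [-∞, ∞, -∞, -∞, -∞, -∞], [88, 76, ∞, 47, 80, 76], [63, 63, 63, ∞, 63, 63], [76, 76, 76, 47, ∞, 76], [88, 95, 90, 47, 80, ∞]]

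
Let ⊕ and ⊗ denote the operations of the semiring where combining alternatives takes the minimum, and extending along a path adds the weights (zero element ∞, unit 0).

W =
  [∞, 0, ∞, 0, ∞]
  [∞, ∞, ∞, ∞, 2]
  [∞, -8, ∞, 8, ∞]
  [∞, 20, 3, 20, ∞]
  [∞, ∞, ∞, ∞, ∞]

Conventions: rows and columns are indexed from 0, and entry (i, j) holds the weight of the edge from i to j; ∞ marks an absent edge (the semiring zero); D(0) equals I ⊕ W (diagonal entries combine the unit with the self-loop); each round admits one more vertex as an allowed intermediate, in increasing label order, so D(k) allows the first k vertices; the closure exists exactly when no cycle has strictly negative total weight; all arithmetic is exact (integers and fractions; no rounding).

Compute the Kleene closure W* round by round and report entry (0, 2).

D(0):
  [0, 0, ∞, 0, ∞]
  [∞, 0, ∞, ∞, 2]
  [∞, -8, 0, 8, ∞]
  [∞, 20, 3, 0, ∞]
  [∞, ∞, ∞, ∞, 0]
D(1):
  [0, 0, ∞, 0, ∞]
  [∞, 0, ∞, ∞, 2]
  [∞, -8, 0, 8, ∞]
  [∞, 20, 3, 0, ∞]
  [∞, ∞, ∞, ∞, 0]
D(2):
  [0, 0, ∞, 0, 2]
  [∞, 0, ∞, ∞, 2]
  [∞, -8, 0, 8, -6]
  [∞, 20, 3, 0, 22]
  [∞, ∞, ∞, ∞, 0]
D(3):
  [0, 0, ∞, 0, 2]
  [∞, 0, ∞, ∞, 2]
  [∞, -8, 0, 8, -6]
  [∞, -5, 3, 0, -3]
  [∞, ∞, ∞, ∞, 0]
D(4):
  [0, -5, 3, 0, -3]
  [∞, 0, ∞, ∞, 2]
  [∞, -8, 0, 8, -6]
  [∞, -5, 3, 0, -3]
  [∞, ∞, ∞, ∞, 0]
D(5):
  [0, -5, 3, 0, -3]
  [∞, 0, ∞, ∞, 2]
  [∞, -8, 0, 8, -6]
  [∞, -5, 3, 0, -3]
  [∞, ∞, ∞, ∞, 0]
Answer: W*[0][2] = 3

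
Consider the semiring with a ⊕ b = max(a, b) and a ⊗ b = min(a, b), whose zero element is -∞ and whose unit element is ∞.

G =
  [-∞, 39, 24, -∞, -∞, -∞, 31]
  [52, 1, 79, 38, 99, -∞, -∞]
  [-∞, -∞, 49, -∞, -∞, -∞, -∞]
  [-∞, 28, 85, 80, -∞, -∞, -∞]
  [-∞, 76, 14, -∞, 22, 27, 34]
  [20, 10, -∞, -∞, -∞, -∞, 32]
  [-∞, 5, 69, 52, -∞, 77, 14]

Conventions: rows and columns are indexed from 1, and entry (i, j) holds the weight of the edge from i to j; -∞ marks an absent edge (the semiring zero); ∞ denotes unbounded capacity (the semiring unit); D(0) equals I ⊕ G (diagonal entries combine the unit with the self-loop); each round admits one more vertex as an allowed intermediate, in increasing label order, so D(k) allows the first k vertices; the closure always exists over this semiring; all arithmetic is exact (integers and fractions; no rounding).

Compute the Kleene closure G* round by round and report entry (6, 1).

D(0):
  [∞, 39, 24, -∞, -∞, -∞, 31]
  [52, ∞, 79, 38, 99, -∞, -∞]
  [-∞, -∞, ∞, -∞, -∞, -∞, -∞]
  [-∞, 28, 85, ∞, -∞, -∞, -∞]
  [-∞, 76, 14, -∞, ∞, 27, 34]
  [20, 10, -∞, -∞, -∞, ∞, 32]
  [-∞, 5, 69, 52, -∞, 77, ∞]
D(1):
  [∞, 39, 24, -∞, -∞, -∞, 31]
  [52, ∞, 79, 38, 99, -∞, 31]
  [-∞, -∞, ∞, -∞, -∞, -∞, -∞]
  [-∞, 28, 85, ∞, -∞, -∞, -∞]
  [-∞, 76, 14, -∞, ∞, 27, 34]
  [20, 20, 20, -∞, -∞, ∞, 32]
  [-∞, 5, 69, 52, -∞, 77, ∞]
D(2):
  [∞, 39, 39, 38, 39, -∞, 31]
  [52, ∞, 79, 38, 99, -∞, 31]
  [-∞, -∞, ∞, -∞, -∞, -∞, -∞]
  [28, 28, 85, ∞, 28, -∞, 28]
  [52, 76, 76, 38, ∞, 27, 34]
  [20, 20, 20, 20, 20, ∞, 32]
  [5, 5, 69, 52, 5, 77, ∞]
D(3):
  [∞, 39, 39, 38, 39, -∞, 31]
  [52, ∞, 79, 38, 99, -∞, 31]
  [-∞, -∞, ∞, -∞, -∞, -∞, -∞]
  [28, 28, 85, ∞, 28, -∞, 28]
  [52, 76, 76, 38, ∞, 27, 34]
  [20, 20, 20, 20, 20, ∞, 32]
  [5, 5, 69, 52, 5, 77, ∞]
D(4):
  [∞, 39, 39, 38, 39, -∞, 31]
  [52, ∞, 79, 38, 99, -∞, 31]
  [-∞, -∞, ∞, -∞, -∞, -∞, -∞]
  [28, 28, 85, ∞, 28, -∞, 28]
  [52, 76, 76, 38, ∞, 27, 34]
  [20, 20, 20, 20, 20, ∞, 32]
  [28, 28, 69, 52, 28, 77, ∞]
D(5):
  [∞, 39, 39, 38, 39, 27, 34]
  [52, ∞, 79, 38, 99, 27, 34]
  [-∞, -∞, ∞, -∞, -∞, -∞, -∞]
  [28, 28, 85, ∞, 28, 27, 28]
  [52, 76, 76, 38, ∞, 27, 34]
  [20, 20, 20, 20, 20, ∞, 32]
  [28, 28, 69, 52, 28, 77, ∞]
D(6):
  [∞, 39, 39, 38, 39, 27, 34]
  [52, ∞, 79, 38, 99, 27, 34]
  [-∞, -∞, ∞, -∞, -∞, -∞, -∞]
  [28, 28, 85, ∞, 28, 27, 28]
  [52, 76, 76, 38, ∞, 27, 34]
  [20, 20, 20, 20, 20, ∞, 32]
  [28, 28, 69, 52, 28, 77, ∞]
D(7):
  [∞, 39, 39, 38, 39, 34, 34]
  [52, ∞, 79, 38, 99, 34, 34]
  [-∞, -∞, ∞, -∞, -∞, -∞, -∞]
  [28, 28, 85, ∞, 28, 28, 28]
  [52, 76, 76, 38, ∞, 34, 34]
  [28, 28, 32, 32, 28, ∞, 32]
  [28, 28, 69, 52, 28, 77, ∞]
Answer: G*[6][1] = 28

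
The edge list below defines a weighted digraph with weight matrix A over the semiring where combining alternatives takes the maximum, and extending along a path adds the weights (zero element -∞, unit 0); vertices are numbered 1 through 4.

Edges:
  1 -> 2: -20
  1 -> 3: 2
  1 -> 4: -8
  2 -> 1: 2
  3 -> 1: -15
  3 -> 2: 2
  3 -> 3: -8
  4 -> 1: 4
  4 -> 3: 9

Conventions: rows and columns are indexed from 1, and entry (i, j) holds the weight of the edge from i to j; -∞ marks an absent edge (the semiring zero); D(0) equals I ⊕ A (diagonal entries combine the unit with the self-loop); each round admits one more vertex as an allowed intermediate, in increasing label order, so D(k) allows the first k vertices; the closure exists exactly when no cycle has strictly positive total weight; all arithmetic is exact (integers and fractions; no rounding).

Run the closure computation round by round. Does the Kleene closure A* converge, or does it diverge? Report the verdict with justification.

D(0):
  [0, -20, 2, -8]
  [2, 0, -∞, -∞]
  [-15, 2, 0, -∞]
  [4, -∞, 9, 0]
D(1):
  [0, -20, 2, -8]
  [2, 0, 4, -6]
  [-15, 2, 0, -23]
  [4, -16, 9, 0]
Detection: at round 2, diagonal entry (3, 3) turns strictly positive.
Key observation: the cycle 3->2->1->3 has total weight 2 + 2 + 2, which is strictly positive.
Answer: DIVERGES — positive cycle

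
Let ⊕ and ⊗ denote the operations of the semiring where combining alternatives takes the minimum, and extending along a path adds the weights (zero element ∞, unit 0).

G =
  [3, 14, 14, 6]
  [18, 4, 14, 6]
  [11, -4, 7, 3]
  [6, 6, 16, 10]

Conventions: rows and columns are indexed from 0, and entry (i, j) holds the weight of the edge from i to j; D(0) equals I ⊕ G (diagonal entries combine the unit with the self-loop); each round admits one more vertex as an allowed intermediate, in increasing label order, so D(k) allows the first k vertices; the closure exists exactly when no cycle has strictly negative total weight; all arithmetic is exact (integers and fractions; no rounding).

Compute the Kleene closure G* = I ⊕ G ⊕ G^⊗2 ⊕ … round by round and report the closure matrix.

D(0):
  [0, 14, 14, 6]
  [18, 0, 14, 6]
  [11, -4, 0, 3]
  [6, 6, 16, 0]
D(1):
  [0, 14, 14, 6]
  [18, 0, 14, 6]
  [11, -4, 0, 3]
  [6, 6, 16, 0]
D(2):
  [0, 14, 14, 6]
  [18, 0, 14, 6]
  [11, -4, 0, 2]
  [6, 6, 16, 0]
D(3):
  [0, 10, 14, 6]
  [18, 0, 14, 6]
  [11, -4, 0, 2]
  [6, 6, 16, 0]
D(4):
  [0, 10, 14, 6]
  [12, 0, 14, 6]
  [8, -4, 0, 2]
  [6, 6, 16, 0]
Answer: G* = [[0, 10, 14, 6], [12, 0, 14, 6], [8, -4, 0, 2], [6, 6, 16, 0]]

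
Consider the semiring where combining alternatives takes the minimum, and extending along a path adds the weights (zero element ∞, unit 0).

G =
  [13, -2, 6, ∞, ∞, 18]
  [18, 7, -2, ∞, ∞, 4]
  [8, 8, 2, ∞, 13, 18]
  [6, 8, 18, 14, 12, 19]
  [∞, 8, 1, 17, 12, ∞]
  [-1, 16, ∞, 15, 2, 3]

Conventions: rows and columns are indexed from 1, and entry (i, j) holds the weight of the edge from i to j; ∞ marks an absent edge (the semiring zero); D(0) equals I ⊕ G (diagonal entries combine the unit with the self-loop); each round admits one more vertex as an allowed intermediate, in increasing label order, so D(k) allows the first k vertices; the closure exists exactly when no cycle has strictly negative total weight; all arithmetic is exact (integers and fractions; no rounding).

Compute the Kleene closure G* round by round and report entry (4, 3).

D(0):
  [0, -2, 6, ∞, ∞, 18]
  [18, 0, -2, ∞, ∞, 4]
  [8, 8, 0, ∞, 13, 18]
  [6, 8, 18, 0, 12, 19]
  [∞, 8, 1, 17, 0, ∞]
  [-1, 16, ∞, 15, 2, 0]
D(1):
  [0, -2, 6, ∞, ∞, 18]
  [18, 0, -2, ∞, ∞, 4]
  [8, 6, 0, ∞, 13, 18]
  [6, 4, 12, 0, 12, 19]
  [∞, 8, 1, 17, 0, ∞]
  [-1, -3, 5, 15, 2, 0]
D(2):
  [0, -2, -4, ∞, ∞, 2]
  [18, 0, -2, ∞, ∞, 4]
  [8, 6, 0, ∞, 13, 10]
  [6, 4, 2, 0, 12, 8]
  [26, 8, 1, 17, 0, 12]
  [-1, -3, -5, 15, 2, 0]
D(3):
  [0, -2, -4, ∞, 9, 2]
  [6, 0, -2, ∞, 11, 4]
  [8, 6, 0, ∞, 13, 10]
  [6, 4, 2, 0, 12, 8]
  [9, 7, 1, 17, 0, 11]
  [-1, -3, -5, 15, 2, 0]
D(4):
  [0, -2, -4, ∞, 9, 2]
  [6, 0, -2, ∞, 11, 4]
  [8, 6, 0, ∞, 13, 10]
  [6, 4, 2, 0, 12, 8]
  [9, 7, 1, 17, 0, 11]
  [-1, -3, -5, 15, 2, 0]
D(5):
  [0, -2, -4, 26, 9, 2]
  [6, 0, -2, 28, 11, 4]
  [8, 6, 0, 30, 13, 10]
  [6, 4, 2, 0, 12, 8]
  [9, 7, 1, 17, 0, 11]
  [-1, -3, -5, 15, 2, 0]
D(6):
  [0, -2, -4, 17, 4, 2]
  [3, 0, -2, 19, 6, 4]
  [8, 6, 0, 25, 12, 10]
  [6, 4, 2, 0, 10, 8]
  [9, 7, 1, 17, 0, 11]
  [-1, -3, -5, 15, 2, 0]
Answer: G*[4][3] = 2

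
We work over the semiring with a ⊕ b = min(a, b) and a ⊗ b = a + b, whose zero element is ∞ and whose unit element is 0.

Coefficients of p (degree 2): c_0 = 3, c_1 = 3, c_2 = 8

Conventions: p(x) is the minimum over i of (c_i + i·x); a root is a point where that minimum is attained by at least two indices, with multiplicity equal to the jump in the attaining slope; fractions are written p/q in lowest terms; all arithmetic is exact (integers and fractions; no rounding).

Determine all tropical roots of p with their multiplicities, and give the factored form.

hull edge (i=0, c=3) to (i=1, c=3): slope 0, span 1
hull edge (i=1, c=3) to (i=2, c=8): slope 5, span 1
Factored form: p(x) = 8 ⊗ (x ⊕ (-5)) ⊗ (x ⊕ 0)
Answer: roots = -5 (mult 1), 0 (mult 1)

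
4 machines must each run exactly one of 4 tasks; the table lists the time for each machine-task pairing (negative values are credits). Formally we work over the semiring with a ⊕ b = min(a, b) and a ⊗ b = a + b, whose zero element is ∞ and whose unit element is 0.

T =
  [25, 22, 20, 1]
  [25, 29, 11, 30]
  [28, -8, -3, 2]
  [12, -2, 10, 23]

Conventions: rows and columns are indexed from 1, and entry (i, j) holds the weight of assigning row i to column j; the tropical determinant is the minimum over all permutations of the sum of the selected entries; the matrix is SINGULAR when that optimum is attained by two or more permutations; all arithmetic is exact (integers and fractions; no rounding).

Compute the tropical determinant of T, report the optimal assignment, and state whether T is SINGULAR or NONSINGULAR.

σ = (1, 2, 3, 4): 25 + 29 + (-3) + 23 = 74
σ = (1, 2, 4, 3): 25 + 29 + 2 + 10 = 66
σ = (1, 3, 2, 4): 25 + 11 + (-8) + 23 = 51
σ = (1, 3, 4, 2): 25 + 11 + 2 + (-2) = 36
σ = (1, 4, 2, 3): 25 + 30 + (-8) + 10 = 57
σ = (1, 4, 3, 2): 25 + 30 + (-3) + (-2) = 50
σ = (2, 1, 3, 4): 22 + 25 + (-3) + 23 = 67
σ = (2, 1, 4, 3): 22 + 25 + 2 + 10 = 59
σ = (2, 3, 1, 4): 22 + 11 + 28 + 23 = 84
σ = (2, 3, 4, 1): 22 + 11 + 2 + 12 = 47
σ = (2, 4, 1, 3): 22 + 30 + 28 + 10 = 90
σ = (2, 4, 3, 1): 22 + 30 + (-3) + 12 = 61
σ = (3, 1, 2, 4): 20 + 25 + (-8) + 23 = 60
σ = (3, 1, 4, 2): 20 + 25 + 2 + (-2) = 45
σ = (3, 2, 1, 4): 20 + 29 + 28 + 23 = 100
σ = (3, 2, 4, 1): 20 + 29 + 2 + 12 = 63
σ = (3, 4, 1, 2): 20 + 30 + 28 + (-2) = 76
σ = (3, 4, 2, 1): 20 + 30 + (-8) + 12 = 54
σ = (4, 1, 2, 3): 1 + 25 + (-8) + 10 = 28
σ = (4, 1, 3, 2): 1 + 25 + (-3) + (-2) = 21
σ = (4, 2, 1, 3): 1 + 29 + 28 + 10 = 68
σ = (4, 2, 3, 1): 1 + 29 + (-3) + 12 = 39
σ = (4, 3, 1, 2): 1 + 11 + 28 + (-2) = 38
σ = (4, 3, 2, 1): 1 + 11 + (-8) + 12 = 16
Optimal value attained by: σ = (4, 3, 2, 1).
Answer: det⊕(T) = 16; verdict: NONSINGULAR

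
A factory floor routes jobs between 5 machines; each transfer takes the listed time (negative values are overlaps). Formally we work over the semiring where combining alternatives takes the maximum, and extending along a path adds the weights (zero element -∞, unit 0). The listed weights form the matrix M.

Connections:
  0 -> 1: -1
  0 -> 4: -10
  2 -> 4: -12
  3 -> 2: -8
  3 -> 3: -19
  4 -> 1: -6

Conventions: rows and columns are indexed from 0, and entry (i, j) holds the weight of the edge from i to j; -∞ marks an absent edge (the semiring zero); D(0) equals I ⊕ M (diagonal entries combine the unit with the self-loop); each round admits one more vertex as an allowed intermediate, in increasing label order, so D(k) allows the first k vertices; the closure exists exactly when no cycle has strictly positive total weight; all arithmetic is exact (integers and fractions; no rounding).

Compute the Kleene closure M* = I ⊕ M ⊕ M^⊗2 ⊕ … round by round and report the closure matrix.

D(0):
  [0, -1, -∞, -∞, -10]
  [-∞, 0, -∞, -∞, -∞]
  [-∞, -∞, 0, -∞, -12]
  [-∞, -∞, -8, 0, -∞]
  [-∞, -6, -∞, -∞, 0]
D(1):
  [0, -1, -∞, -∞, -10]
  [-∞, 0, -∞, -∞, -∞]
  [-∞, -∞, 0, -∞, -12]
  [-∞, -∞, -8, 0, -∞]
  [-∞, -6, -∞, -∞, 0]
D(2):
  [0, -1, -∞, -∞, -10]
  [-∞, 0, -∞, -∞, -∞]
  [-∞, -∞, 0, -∞, -12]
  [-∞, -∞, -8, 0, -∞]
  [-∞, -6, -∞, -∞, 0]
D(3):
  [0, -1, -∞, -∞, -10]
  [-∞, 0, -∞, -∞, -∞]
  [-∞, -∞, 0, -∞, -12]
  [-∞, -∞, -8, 0, -20]
  [-∞, -6, -∞, -∞, 0]
D(4):
  [0, -1, -∞, -∞, -10]
  [-∞, 0, -∞, -∞, -∞]
  [-∞, -∞, 0, -∞, -12]
  [-∞, -∞, -8, 0, -20]
  [-∞, -6, -∞, -∞, 0]
D(5):
  [0, -1, -∞, -∞, -10]
  [-∞, 0, -∞, -∞, -∞]
  [-∞, -18, 0, -∞, -12]
  [-∞, -26, -8, 0, -20]
  [-∞, -6, -∞, -∞, 0]
Answer: M* = [[0, -1, -∞, -∞, -10], [-∞, 0, -∞, -∞, -∞], [-∞, -18, 0, -∞, -12], [-∞, -26, -8, 0, -20], [-∞, -6, -∞, -∞, 0]]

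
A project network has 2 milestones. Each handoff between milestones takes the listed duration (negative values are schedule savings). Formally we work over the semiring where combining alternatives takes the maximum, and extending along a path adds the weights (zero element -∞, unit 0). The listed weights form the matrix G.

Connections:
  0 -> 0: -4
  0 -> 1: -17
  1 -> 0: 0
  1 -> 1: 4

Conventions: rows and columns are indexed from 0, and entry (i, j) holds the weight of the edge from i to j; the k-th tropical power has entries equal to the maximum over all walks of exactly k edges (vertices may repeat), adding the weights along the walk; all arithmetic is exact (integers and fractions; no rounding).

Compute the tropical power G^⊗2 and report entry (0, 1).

G^⊗2:
  [-8, -13]
  [4, 8]
Key observation: the optimum is the walk 0->1->1, with weight (-17) + 4 = -13.
Optimal value attained by: walk 0->1->1.
Answer: (G^⊗2)[0][1] = -13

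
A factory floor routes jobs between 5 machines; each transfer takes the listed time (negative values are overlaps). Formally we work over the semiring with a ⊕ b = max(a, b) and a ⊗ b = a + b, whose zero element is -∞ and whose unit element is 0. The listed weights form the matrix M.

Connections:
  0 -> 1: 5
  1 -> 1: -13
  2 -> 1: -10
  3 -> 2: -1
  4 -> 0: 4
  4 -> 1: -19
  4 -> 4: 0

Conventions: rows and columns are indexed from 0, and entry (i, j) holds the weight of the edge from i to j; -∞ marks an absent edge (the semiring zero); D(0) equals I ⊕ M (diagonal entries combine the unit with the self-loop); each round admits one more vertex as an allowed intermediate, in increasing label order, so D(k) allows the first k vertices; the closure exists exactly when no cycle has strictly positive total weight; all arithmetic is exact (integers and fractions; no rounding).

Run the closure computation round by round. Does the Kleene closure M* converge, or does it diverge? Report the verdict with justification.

D(0):
  [0, 5, -∞, -∞, -∞]
  [-∞, 0, -∞, -∞, -∞]
  [-∞, -10, 0, -∞, -∞]
  [-∞, -∞, -1, 0, -∞]
  [4, -19, -∞, -∞, 0]
D(1):
  [0, 5, -∞, -∞, -∞]
  [-∞, 0, -∞, -∞, -∞]
  [-∞, -10, 0, -∞, -∞]
  [-∞, -∞, -1, 0, -∞]
  [4, 9, -∞, -∞, 0]
D(2):
  [0, 5, -∞, -∞, -∞]
  [-∞, 0, -∞, -∞, -∞]
  [-∞, -10, 0, -∞, -∞]
  [-∞, -∞, -1, 0, -∞]
  [4, 9, -∞, -∞, 0]
D(3):
  [0, 5, -∞, -∞, -∞]
  [-∞, 0, -∞, -∞, -∞]
  [-∞, -10, 0, -∞, -∞]
  [-∞, -11, -1, 0, -∞]
  [4, 9, -∞, -∞, 0]
D(4):
  [0, 5, -∞, -∞, -∞]
  [-∞, 0, -∞, -∞, -∞]
  [-∞, -10, 0, -∞, -∞]
  [-∞, -11, -1, 0, -∞]
  [4, 9, -∞, -∞, 0]
D(5):
  [0, 5, -∞, -∞, -∞]
  [-∞, 0, -∞, -∞, -∞]
  [-∞, -10, 0, -∞, -∞]
  [-∞, -11, -1, 0, -∞]
  [4, 9, -∞, -∞, 0]
Key observation: every diagonal entry stays at the unit through all rounds, so no improving cycle exists.
Answer: CONVERGES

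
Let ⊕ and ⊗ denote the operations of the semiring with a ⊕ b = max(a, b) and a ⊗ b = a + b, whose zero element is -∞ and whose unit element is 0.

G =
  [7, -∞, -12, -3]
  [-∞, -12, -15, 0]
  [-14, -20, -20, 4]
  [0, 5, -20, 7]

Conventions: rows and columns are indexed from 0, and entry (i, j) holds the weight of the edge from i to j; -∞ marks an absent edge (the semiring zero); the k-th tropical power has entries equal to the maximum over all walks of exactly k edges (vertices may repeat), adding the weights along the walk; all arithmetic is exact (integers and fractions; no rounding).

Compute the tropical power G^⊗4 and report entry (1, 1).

G^⊗2:
  [14, 2, -5, 4]
  [0, 5, -20, 7]
  [4, 9, -16, 11]
  [7, 12, -10, 14]
G^⊗3:
  [21, 9, 2, 11]
  [7, 12, -10, 14]
  [11, 16, -6, 18]
  [14, 19, -3, 21]
G^⊗4:
  [28, 16, 9, 18]
  [14, 19, -3, 21]
  [18, 23, 1, 25]
  [21, 26, 4, 28]
Key observation: the optimum is the walk 1->3->3->3->1, with weight 0 + 7 + 7 + 5 = 19.
Optimal value attained by: walk 1->3->3->3->1.
Answer: (G^⊗4)[1][1] = 19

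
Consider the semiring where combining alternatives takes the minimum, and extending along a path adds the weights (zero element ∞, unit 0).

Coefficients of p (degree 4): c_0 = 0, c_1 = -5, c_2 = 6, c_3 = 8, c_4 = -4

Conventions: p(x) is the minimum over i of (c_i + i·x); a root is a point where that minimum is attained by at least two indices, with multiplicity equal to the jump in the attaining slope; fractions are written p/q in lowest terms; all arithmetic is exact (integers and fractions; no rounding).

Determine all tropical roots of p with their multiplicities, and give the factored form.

hull edge (i=0, c=0) to (i=1, c=-5): slope -5, span 1
hull edge (i=1, c=-5) to (i=4, c=-4): slope 1/3, span 3
Factored form: p(x) = -4 ⊗ (x ⊕ (-1/3)) ⊗ (x ⊕ (-1/3)) ⊗ (x ⊕ (-1/3)) ⊗ (x ⊕ 5)
Answer: roots = -1/3 (mult 3), 5 (mult 1)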